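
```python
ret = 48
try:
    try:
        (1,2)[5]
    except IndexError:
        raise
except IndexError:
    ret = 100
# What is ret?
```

Step-by-step execution trace:
1. Inner try: `(1,2)[5]` raises IndexError.
2. Inner `except IndexError` matches; bare `raise` re-raises the same IndexError.
3. Outer `except IndexError` matches → ret = 100.
Result: 100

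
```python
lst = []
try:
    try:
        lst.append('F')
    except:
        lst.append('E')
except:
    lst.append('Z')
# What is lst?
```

Step-by-step execution trace:
1. Inner try: `lst.append('F')` → lst = ['F']. No exception raised.
2. Inner `except` is skipped.
3. Inner try completes normally; outer `except` is skipped.
Result: ['F']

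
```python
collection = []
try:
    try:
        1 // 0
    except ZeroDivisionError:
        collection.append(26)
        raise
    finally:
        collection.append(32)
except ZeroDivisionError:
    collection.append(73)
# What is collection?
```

Step-by-step execution trace:
1. Inner try: `1 // 0` raises ZeroDivisionError.
2. Inner `except ZeroDivisionError` matches → `collection.append(26)` → collection = [26].
3. bare `raise` re-raises ZeroDivisionError.
4. Inner `finally` runs during unwinding: `collection.append(32)` → collection = [26, 32].
5. Outer `except ZeroDivisionError` matches → `collection.append(73)` → collection = [26, 32, 73].
Result: [26, 32, 73]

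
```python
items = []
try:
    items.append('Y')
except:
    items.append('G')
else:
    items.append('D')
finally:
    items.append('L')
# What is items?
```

Step-by-step execution trace:
1. try: `items.append('Y')` → items = ['Y']. No exception raised.
2. `except` is skipped.
3. `else` runs: `items.append('D')` → items = ['Y', 'D'].
4. `finally` always runs: `items.append('L')` → items = ['Y', 'D', 'L'].
Result: ['Y', 'D', 'L']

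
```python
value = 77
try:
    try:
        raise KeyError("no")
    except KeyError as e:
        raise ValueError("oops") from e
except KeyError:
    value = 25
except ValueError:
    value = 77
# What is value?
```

Step-by-step execution trace:
1. Inner try raises KeyError; inner `except KeyError as e` catches it.
2. `raise ValueError(...) from e` raises ValueError (KeyError is attached as __cause__, but only ValueError is active).
3. Outer `except KeyError` does not match ValueError; skipped.
4. Outer `except ValueError` matches → value = 77.
Result: 77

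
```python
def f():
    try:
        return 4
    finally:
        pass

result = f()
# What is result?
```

Step-by-step execution trace:
1. `f()` enters try: `return 4` sets pending return value 4.
2. Before returning, `finally: pass` runs (no effect).
3. f() returns 4 → result = 4.
Result: 4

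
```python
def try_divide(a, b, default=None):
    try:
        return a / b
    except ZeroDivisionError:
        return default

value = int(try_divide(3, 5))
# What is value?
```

Step-by-step execution trace:
1. `try_divide(3, 5)` enters try: `return 3 / 5` → returns 0.6. No exception raised.
2. `except ZeroDivisionError` is skipped.
3. `int(0.6)` → 0 → value = 0.
Result: 0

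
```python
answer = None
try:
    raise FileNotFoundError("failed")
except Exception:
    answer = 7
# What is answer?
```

Step-by-step execution trace:
1. `raise FileNotFoundError(...)` raises FileNotFoundError.
2. `except Exception` matches (FileNotFoundError is a subclass of Exception) → answer = 7.
Result: 7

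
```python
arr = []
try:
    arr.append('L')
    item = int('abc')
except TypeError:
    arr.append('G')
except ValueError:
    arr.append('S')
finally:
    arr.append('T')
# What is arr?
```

Step-by-step execution trace:
1. try: `arr.append('L')` → arr = ['L'].
2. `item = int('abc')` raises ValueError.
3. `except TypeError` does not match ValueError; skipped.
4. `except ValueError` matches → `arr.append('S')` → arr = ['L', 'S'].
5. finally always runs: `arr.append('T')` → arr = ['L', 'S', 'T'].
Result: ['L', 'S', 'T']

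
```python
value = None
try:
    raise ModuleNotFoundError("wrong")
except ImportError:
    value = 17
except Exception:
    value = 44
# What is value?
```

Step-by-step execution trace:
1. `raise ModuleNotFoundError(...)` raises ModuleNotFoundError.
2. `except ImportError` matches (ModuleNotFoundError is a subclass of ImportError) → value = 17.
3. `except Exception` is not reached.
Result: 17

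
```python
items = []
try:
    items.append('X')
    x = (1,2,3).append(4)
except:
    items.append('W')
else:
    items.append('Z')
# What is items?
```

Step-by-step execution trace:
1. try: `items.append('X')` → items = ['X'].
2. `x = (1,2,3).append(4)` raises AttributeError.
3. bare `except` matches → `items.append('W')` → items = ['X', 'W'].
4. `else` is skipped (an exception was raised).
Result: ['X', 'W']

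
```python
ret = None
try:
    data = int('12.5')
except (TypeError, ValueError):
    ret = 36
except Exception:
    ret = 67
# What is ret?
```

Step-by-step execution trace:
1. `data = int('12.5')` raises ValueError.
2. `except (TypeError, ValueError)` matches (ValueError is in the tuple) → ret = 36.
3. `except Exception` is not reached.
Result: 36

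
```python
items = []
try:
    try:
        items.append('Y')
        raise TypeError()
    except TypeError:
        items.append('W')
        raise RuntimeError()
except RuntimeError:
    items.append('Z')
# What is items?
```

Step-by-step execution trace:
1. Inner try: `items.append('Y')` → items = ['Y'].
2. `raise TypeError()` raises TypeError.
3. Inner `except TypeError` matches → `items.append('W')` → items = ['Y', 'W'].
4. `raise RuntimeError()` raises RuntimeError; propagates to outer try.
5. Outer `except RuntimeError` matches → `items.append('Z')` → items = ['Y', 'W', 'Z'].
Result: ['Y', 'W', 'Z']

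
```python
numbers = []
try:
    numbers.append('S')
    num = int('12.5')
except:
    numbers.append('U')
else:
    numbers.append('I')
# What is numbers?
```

Step-by-step execution trace:
1. try: `numbers.append('S')` → numbers = ['S'].
2. `num = int('12.5')` raises ValueError.
3. bare `except` matches → `numbers.append('U')` → numbers = ['S', 'U'].
4. `else` is skipped (an exception was raised).
Result: ['S', 'U']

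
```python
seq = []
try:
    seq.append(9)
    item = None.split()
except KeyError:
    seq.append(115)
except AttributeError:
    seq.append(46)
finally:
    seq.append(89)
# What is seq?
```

Step-by-step execution trace:
1. try: `seq.append(9)` → seq = [9].
2. `item = None.split()` raises AttributeError.
3. `except KeyError` does not match AttributeError; skipped.
4. `except AttributeError` matches → `seq.append(46)` → seq = [9, 46].
5. finally always runs: `seq.append(89)` → seq = [9, 46, 89].
Result: [9, 46, 89]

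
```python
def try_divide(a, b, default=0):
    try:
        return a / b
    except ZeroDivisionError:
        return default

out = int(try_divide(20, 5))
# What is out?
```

Step-by-step execution trace:
1. `try_divide(20, 5)` enters try: `return 20 / 5` → returns 4.0. No exception raised.
2. `except ZeroDivisionError` is skipped.
3. `int(4.0)` → 4 → out = 4.
Result: 4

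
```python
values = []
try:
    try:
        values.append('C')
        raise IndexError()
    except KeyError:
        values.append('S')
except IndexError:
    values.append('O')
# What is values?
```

Step-by-step execution trace:
1. Inner try: `values.append('C')` → values = ['C'].
2. `raise IndexError()` raises IndexError.
3. Inner `except KeyError` does not match IndexError; exception propagates to outer try.
4. Outer `except IndexError` matches → `values.append('O')` → values = ['C', 'O'].
Result: ['C', 'O']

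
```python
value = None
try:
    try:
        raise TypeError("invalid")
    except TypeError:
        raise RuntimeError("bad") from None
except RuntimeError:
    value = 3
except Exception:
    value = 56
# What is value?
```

Step-by-step execution trace:
1. Inner try raises TypeError; inner `except TypeError` catches it.
2. `raise RuntimeError(...) from None` raises RuntimeError (from None suppresses __context__, but the active exception is still RuntimeError).
3. Outer `except RuntimeError` matches → value = 3.
4. `except Exception` is not reached.
Result: 3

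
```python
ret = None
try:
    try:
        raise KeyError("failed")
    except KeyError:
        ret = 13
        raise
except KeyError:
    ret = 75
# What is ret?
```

Step-by-step execution trace:
1. Inner try: `raise KeyError("failed")` raises KeyError.
2. Inner `except KeyError` matches → ret = 13.
3. bare `raise` re-raises the same KeyError.
4. Outer `except KeyError` matches → ret = 75.
Result: 75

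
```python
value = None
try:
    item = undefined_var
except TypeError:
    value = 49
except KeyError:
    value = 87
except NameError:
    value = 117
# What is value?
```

Step-by-step execution trace:
1. `item = undefined_var` raises NameError.
2. `except TypeError` does not match NameError; skipped.
3. `except KeyError` does not match NameError; skipped.
4. `except NameError` matches → value = 117.
Result: 117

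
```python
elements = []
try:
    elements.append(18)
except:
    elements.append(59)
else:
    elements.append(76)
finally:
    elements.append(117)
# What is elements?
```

Step-by-step execution trace:
1. try: `elements.append(18)` → elements = [18]. No exception raised.
2. `except` is skipped.
3. `else` runs: `elements.append(76)` → elements = [18, 76].
4. `finally` always runs: `elements.append(117)` → elements = [18, 76, 117].
Result: [18, 76, 117]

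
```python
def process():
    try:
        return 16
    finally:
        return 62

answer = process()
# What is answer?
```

Step-by-step execution trace:
1. `process()` enters try: `return 16` sets pending return value 16.
2. Before returning, `finally: return 62` runs and overrides the pending return.
3. process() returns 62 → answer = 62.
Result: 62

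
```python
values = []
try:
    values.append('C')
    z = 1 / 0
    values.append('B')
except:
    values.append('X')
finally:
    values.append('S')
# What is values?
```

Step-by-step execution trace:
1. try: `values.append('C')` → values = ['C'].
2. `z = 1 / 0` raises ZeroDivisionError; `values.append('B')` is not reached.
3. bare `except` matches → `values.append('X')` → values = ['C', 'X'].
4. finally always runs: `values.append('S')` → values = ['C', 'X', 'S'].
Result: ['C', 'X', 'S']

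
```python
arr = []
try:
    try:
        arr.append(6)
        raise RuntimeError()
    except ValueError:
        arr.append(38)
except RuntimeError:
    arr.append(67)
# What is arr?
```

Step-by-step execution trace:
1. Inner try: `arr.append(6)` → arr = [6].
2. `raise RuntimeError()` raises RuntimeError.
3. Inner `except ValueError` does not match RuntimeError; exception propagates to outer try.
4. Outer `except RuntimeError` matches → `arr.append(67)` → arr = [6, 67].
Result: [6, 67]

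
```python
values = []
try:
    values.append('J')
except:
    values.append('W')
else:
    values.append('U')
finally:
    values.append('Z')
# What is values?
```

Step-by-step execution trace:
1. try: `values.append('J')` → values = ['J']. No exception raised.
2. `except` is skipped.
3. `else` runs: `values.append('U')` → values = ['J', 'U'].
4. `finally` always runs: `values.append('Z')` → values = ['J', 'U', 'Z'].
Result: ['J', 'U', 'Z']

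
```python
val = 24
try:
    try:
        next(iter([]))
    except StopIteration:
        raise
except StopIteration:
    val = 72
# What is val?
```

Step-by-step execution trace:
1. Inner try: `next(iter([]))` raises StopIteration.
2. Inner `except StopIteration` matches; bare `raise` re-raises the same StopIteration.
3. Outer `except StopIteration` matches → val = 72.
Result: 72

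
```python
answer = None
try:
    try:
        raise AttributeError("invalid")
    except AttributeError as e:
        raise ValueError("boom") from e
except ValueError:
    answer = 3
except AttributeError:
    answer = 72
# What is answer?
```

Step-by-step execution trace:
1. Inner try raises AttributeError; inner `except AttributeError as e` catches it.
2. `raise ValueError(...) from e` raises ValueError (AttributeError is attached as __cause__, but only ValueError is active).
3. Outer `except ValueError` matches → answer = 3.
4. `except AttributeError` is not reached.
Result: 3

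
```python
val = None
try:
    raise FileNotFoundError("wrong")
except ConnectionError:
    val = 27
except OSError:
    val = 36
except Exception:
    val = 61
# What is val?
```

Step-by-step execution trace:
1. `raise FileNotFoundError(...)` raises FileNotFoundError.
2. `except ConnectionError` does not match (FileNotFoundError is not a subclass of ConnectionError); skipped.
3. `except OSError` matches (FileNotFoundError is a subclass of OSError) → val = 36.
4. `except Exception` is not reached.
Result: 36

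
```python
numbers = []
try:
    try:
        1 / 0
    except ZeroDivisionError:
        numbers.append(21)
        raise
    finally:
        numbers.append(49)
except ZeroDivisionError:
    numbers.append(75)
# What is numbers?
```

Step-by-step execution trace:
1. Inner try: `1 / 0` raises ZeroDivisionError.
2. Inner `except ZeroDivisionError` matches → `numbers.append(21)` → numbers = [21].
3. bare `raise` re-raises ZeroDivisionError.
4. Inner `finally` runs during unwinding: `numbers.append(49)` → numbers = [21, 49].
5. Outer `except ZeroDivisionError` matches → `numbers.append(75)` → numbers = [21, 49, 75].
Result: [21, 49, 75]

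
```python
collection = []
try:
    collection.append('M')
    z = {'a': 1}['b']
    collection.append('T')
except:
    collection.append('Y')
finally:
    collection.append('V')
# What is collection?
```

Step-by-step execution trace:
1. try: `collection.append('M')` → collection = ['M'].
2. `z = {'a': 1}['b']` raises KeyError; `collection.append('T')` is not reached.
3. bare `except` matches → `collection.append('Y')` → collection = ['M', 'Y'].
4. finally always runs: `collection.append('V')` → collection = ['M', 'Y', 'V'].
Result: ['M', 'Y', 'V']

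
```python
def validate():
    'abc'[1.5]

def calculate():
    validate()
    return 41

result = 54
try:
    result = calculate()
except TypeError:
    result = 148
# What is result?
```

Step-by-step execution trace:
1. result starts at 54.
2. try: `calculate()` calls `validate()`.
3. `validate()` evaluates `'abc'[1.5]`, which raises TypeError; it propagates through calculate (uncaught).
4. `return 41` in calculate is not reached; the assignment to result does not complete.
5. `except TypeError` matches → result = 148.
Result: 148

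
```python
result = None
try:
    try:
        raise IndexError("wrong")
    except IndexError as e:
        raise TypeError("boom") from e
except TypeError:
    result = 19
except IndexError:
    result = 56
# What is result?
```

Step-by-step execution trace:
1. Inner try raises IndexError; inner `except IndexError as e` catches it.
2. `raise TypeError(...) from e` raises TypeError (IndexError is attached as __cause__, but only TypeError is active).
3. Outer `except TypeError` matches → result = 19.
4. `except IndexError` is not reached.
Result: 19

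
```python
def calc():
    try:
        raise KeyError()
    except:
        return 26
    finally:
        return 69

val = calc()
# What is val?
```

Step-by-step execution trace:
1. `calc()` enters try: `raise KeyError()` raises KeyError.
2. bare `except` matches → `return 26` sets pending return value 26.
3. Before returning, `finally: return 69` runs and overrides the pending return.
4. calc() returns 69 → val = 69.
Result: 69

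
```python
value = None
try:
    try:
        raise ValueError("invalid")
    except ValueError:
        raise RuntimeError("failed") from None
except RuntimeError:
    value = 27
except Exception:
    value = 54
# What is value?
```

Step-by-step execution trace:
1. Inner try raises ValueError; inner `except ValueError` catches it.
2. `raise RuntimeError(...) from None` raises RuntimeError (from None suppresses __context__, but the active exception is still RuntimeError).
3. Outer `except RuntimeError` matches → value = 27.
4. `except Exception` is not reached.
Result: 27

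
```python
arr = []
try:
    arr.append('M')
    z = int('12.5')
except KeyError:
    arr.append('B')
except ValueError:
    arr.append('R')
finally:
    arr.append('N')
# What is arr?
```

Step-by-step execution trace:
1. try: `arr.append('M')` → arr = ['M'].
2. `z = int('12.5')` raises ValueError.
3. `except KeyError` does not match ValueError; skipped.
4. `except ValueError` matches → `arr.append('R')` → arr = ['M', 'R'].
5. finally always runs: `arr.append('N')` → arr = ['M', 'R', 'N'].
Result: ['M', 'R', 'N']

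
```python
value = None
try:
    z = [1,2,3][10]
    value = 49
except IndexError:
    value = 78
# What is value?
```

Step-by-step execution trace:
1. `z = [1,2,3][10]` raises IndexError.
2. `value = 49` is not reached.
3. `except IndexError` matches → value = 78.
Result: 78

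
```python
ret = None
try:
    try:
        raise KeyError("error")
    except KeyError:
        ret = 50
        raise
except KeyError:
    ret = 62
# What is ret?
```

Step-by-step execution trace:
1. Inner try: `raise KeyError("error")` raises KeyError.
2. Inner `except KeyError` matches → ret = 50.
3. bare `raise` re-raises the same KeyError.
4. Outer `except KeyError` matches → ret = 62.
Result: 62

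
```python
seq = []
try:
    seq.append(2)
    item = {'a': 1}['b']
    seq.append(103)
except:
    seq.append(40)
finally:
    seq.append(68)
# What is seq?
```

Step-by-step execution trace:
1. try: `seq.append(2)` → seq = [2].
2. `item = {'a': 1}['b']` raises KeyError; `seq.append(103)` is not reached.
3. bare `except` matches → `seq.append(40)` → seq = [2, 40].
4. finally always runs: `seq.append(68)` → seq = [2, 40, 68].
Result: [2, 40, 68]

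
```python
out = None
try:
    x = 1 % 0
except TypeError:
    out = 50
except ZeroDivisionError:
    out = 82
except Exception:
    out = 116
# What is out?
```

Step-by-step execution trace:
1. `x = 1 % 0` raises ZeroDivisionError.
2. `except TypeError` does not match ZeroDivisionError; skipped.
3. `except ZeroDivisionError` matches → out = 82.
4. Remaining except clauses are skipped.
Result: 82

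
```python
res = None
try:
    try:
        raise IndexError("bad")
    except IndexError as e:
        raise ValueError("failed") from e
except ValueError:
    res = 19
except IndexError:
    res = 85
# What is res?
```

Step-by-step execution trace:
1. Inner try raises IndexError; inner `except IndexError as e` catches it.
2. `raise ValueError(...) from e` raises ValueError (IndexError is attached as __cause__, but only ValueError is active).
3. Outer `except ValueError` matches → res = 19.
4. `except IndexError` is not reached.
Result: 19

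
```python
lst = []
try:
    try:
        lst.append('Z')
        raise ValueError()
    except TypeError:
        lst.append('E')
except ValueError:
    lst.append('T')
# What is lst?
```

Step-by-step execution trace:
1. Inner try: `lst.append('Z')` → lst = ['Z'].
2. `raise ValueError()` raises ValueError.
3. Inner `except TypeError` does not match ValueError; exception propagates to outer try.
4. Outer `except ValueError` matches → `lst.append('T')` → lst = ['Z', 'T'].
Result: ['Z', 'T']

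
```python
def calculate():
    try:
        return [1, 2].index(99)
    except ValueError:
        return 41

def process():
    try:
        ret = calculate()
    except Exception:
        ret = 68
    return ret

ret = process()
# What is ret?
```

Step-by-step execution trace:
1. `process()` calls `calculate()`.
2. In calculate: `[1, 2].index(99)` raises ValueError; `except ValueError` catches it → returns 41.
3. In process: `ret = calculate()` → ret = 41. No exception reaches process.
4. `except Exception` is skipped; process returns 41.
5. ret = 41.
Result: 41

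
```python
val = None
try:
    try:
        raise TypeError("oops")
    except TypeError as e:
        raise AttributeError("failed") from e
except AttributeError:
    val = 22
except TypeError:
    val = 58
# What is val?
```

Step-by-step execution trace:
1. Inner try raises TypeError; inner `except TypeError as e` catches it.
2. `raise AttributeError(...) from e` raises AttributeError (TypeError is attached as __cause__, but only AttributeError is active).
3. Outer `except AttributeError` matches → val = 22.
4. `except TypeError` is not reached.
Result: 22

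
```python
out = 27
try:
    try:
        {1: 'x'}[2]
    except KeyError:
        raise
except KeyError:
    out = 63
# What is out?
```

Step-by-step execution trace:
1. Inner try: `{1: 'x'}[2]` raises KeyError.
2. Inner `except KeyError` matches; bare `raise` re-raises the same KeyError.
3. Outer `except KeyError` matches → out = 63.
Result: 63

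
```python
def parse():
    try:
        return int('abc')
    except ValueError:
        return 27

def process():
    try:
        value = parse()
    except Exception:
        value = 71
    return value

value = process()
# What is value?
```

Step-by-step execution trace:
1. `process()` calls `parse()`.
2. In parse: `int('abc')` raises ValueError; `except ValueError` catches it → returns 27.
3. In process: `value = parse()` → value = 27. No exception reaches process.
4. `except Exception` is skipped; process returns 27.
5. value = 27.
Result: 27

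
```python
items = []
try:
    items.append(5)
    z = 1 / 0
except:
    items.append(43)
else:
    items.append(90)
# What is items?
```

Step-by-step execution trace:
1. try: `items.append(5)` → items = [5].
2. `z = 1 / 0` raises ZeroDivisionError.
3. bare `except` matches → `items.append(43)` → items = [5, 43].
4. `else` is skipped (an exception was raised).
Result: [5, 43]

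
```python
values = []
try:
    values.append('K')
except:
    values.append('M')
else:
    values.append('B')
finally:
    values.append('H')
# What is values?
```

Step-by-step execution trace:
1. try: `values.append('K')` → values = ['K']. No exception raised.
2. `except` is skipped.
3. `else` runs: `values.append('B')` → values = ['K', 'B'].
4. `finally` always runs: `values.append('H')` → values = ['K', 'B', 'H'].
Result: ['K', 'B', 'H']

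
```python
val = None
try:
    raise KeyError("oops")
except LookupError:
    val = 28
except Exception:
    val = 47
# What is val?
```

Step-by-step execution trace:
1. `raise KeyError(...)` raises KeyError.
2. `except LookupError` matches (KeyError is a subclass of LookupError) → val = 28.
3. `except Exception` is not reached.
Result: 28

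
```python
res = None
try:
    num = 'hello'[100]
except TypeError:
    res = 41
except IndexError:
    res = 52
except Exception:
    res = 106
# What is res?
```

Step-by-step execution trace:
1. `num = 'hello'[100]` raises IndexError.
2. `except TypeError` does not match IndexError; skipped.
3. `except IndexError` matches → res = 52.
4. Remaining except clauses are skipped.
Result: 52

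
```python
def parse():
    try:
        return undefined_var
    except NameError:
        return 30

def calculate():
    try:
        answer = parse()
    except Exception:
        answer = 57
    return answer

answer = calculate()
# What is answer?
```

Step-by-step execution trace:
1. `calculate()` calls `parse()`.
2. In parse: `undefined_var` raises NameError; `except NameError` catches it → returns 30.
3. In calculate: `answer = parse()` → answer = 30. No exception reaches calculate.
4. `except Exception` is skipped; calculate returns 30.
5. answer = 30.
Result: 30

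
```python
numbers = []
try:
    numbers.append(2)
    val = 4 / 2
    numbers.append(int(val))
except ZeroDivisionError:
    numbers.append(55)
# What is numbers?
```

Step-by-step execution trace:
1. try: `numbers.append(2)` → numbers = [2].
2. `val = 4 / 2` → val = 2.0. No exception raised.
3. `numbers.append(int(val))` → numbers = [2, 2].
4. `except ZeroDivisionError` is skipped (no exception was raised).
Result: [2, 2]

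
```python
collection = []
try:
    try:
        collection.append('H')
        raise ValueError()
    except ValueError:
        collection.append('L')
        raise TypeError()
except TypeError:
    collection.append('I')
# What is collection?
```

Step-by-step execution trace:
1. Inner try: `collection.append('H')` → collection = ['H'].
2. `raise ValueError()` raises ValueError.
3. Inner `except ValueError` matches → `collection.append('L')` → collection = ['H', 'L'].
4. `raise TypeError()` raises TypeError; propagates to outer try.
5. Outer `except TypeError` matches → `collection.append('I')` → collection = ['H', 'L', 'I'].
Result: ['H', 'L', 'I']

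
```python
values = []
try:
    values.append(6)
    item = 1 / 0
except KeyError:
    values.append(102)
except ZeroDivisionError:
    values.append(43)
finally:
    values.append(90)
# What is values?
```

Step-by-step execution trace:
1. try: `values.append(6)` → values = [6].
2. `item = 1 / 0` raises ZeroDivisionError.
3. `except KeyError` does not match ZeroDivisionError; skipped.
4. `except ZeroDivisionError` matches → `values.append(43)` → values = [6, 43].
5. finally always runs: `values.append(90)` → values = [6, 43, 90].
Result: [6, 43, 90]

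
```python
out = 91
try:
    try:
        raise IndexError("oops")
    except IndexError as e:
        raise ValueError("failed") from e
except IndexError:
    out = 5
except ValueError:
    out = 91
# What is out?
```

Step-by-step execution trace:
1. Inner try raises IndexError; inner `except IndexError as e` catches it.
2. `raise ValueError(...) from e` raises ValueError (IndexError is attached as __cause__, but only ValueError is active).
3. Outer `except IndexError` does not match ValueError; skipped.
4. Outer `except ValueError` matches → out = 91.
Result: 91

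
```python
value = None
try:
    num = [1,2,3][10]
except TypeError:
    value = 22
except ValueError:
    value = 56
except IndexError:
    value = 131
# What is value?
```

Step-by-step execution trace:
1. `num = [1,2,3][10]` raises IndexError.
2. `except TypeError` does not match IndexError; skipped.
3. `except ValueError` does not match IndexError; skipped.
4. `except IndexError` matches → value = 131.
Result: 131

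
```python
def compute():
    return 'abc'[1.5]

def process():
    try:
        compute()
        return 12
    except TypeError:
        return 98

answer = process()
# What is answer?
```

Step-by-step execution trace:
1. `process()` calls `compute()`.
2. `compute()` evaluates `'abc'[1.5]`, which raises TypeError; it propagates to the caller.
3. `return 12` is not reached.
4. `except TypeError` in process matches → returns 98.
5. answer = 98.
Result: 98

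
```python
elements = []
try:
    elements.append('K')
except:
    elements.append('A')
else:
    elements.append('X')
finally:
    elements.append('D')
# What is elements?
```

Step-by-step execution trace:
1. try: `elements.append('K')` → elements = ['K']. No exception raised.
2. `except` is skipped.
3. `else` runs: `elements.append('X')` → elements = ['K', 'X'].
4. `finally` always runs: `elements.append('D')` → elements = ['K', 'X', 'D'].
Result: ['K', 'X', 'D']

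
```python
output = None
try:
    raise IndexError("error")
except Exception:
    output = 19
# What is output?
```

Step-by-step execution trace:
1. `raise IndexError(...)` raises IndexError.
2. `except Exception` matches (IndexError is a subclass of Exception) → output = 19.
Result: 19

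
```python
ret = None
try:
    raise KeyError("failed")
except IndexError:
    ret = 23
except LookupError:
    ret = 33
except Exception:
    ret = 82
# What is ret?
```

Step-by-step execution trace:
1. `raise KeyError(...)` raises KeyError.
2. `except IndexError` does not match (KeyError is not a subclass of IndexError); skipped.
3. `except LookupError` matches (KeyError is a subclass of LookupError) → ret = 33.
4. `except Exception` is not reached.
Result: 33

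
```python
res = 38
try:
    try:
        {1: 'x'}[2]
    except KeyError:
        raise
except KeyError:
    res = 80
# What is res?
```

Step-by-step execution trace:
1. Inner try: `{1: 'x'}[2]` raises KeyError.
2. Inner `except KeyError` matches; bare `raise` re-raises the same KeyError.
3. Outer `except KeyError` matches → res = 80.
Result: 80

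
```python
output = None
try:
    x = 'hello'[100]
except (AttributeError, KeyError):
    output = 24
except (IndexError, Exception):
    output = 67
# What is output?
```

Step-by-step execution trace:
1. `x = 'hello'[100]` raises IndexError.
2. `except (AttributeError, KeyError)` does not match IndexError; skipped.
3. `except (IndexError, Exception)` matches (IndexError is in the tuple) → output = 67.
Result: 67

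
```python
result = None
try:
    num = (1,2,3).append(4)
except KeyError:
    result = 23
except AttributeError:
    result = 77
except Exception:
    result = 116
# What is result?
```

Step-by-step execution trace:
1. `num = (1,2,3).append(4)` raises AttributeError.
2. `except KeyError` does not match AttributeError; skipped.
3. `except AttributeError` matches → result = 77.
4. Remaining except clauses are skipped.
Result: 77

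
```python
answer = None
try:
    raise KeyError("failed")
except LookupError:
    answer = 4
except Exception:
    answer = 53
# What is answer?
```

Step-by-step execution trace:
1. `raise KeyError(...)` raises KeyError.
2. `except LookupError` matches (KeyError is a subclass of LookupError) → answer = 4.
3. `except Exception` is not reached.
Result: 4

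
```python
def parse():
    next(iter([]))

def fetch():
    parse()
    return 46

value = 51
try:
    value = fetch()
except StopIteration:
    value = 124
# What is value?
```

Step-by-step execution trace:
1. value starts at 51.
2. try: `fetch()` calls `parse()`.
3. `parse()` evaluates `next(iter([]))`, which raises StopIteration; it propagates through fetch (uncaught).
4. `return 46` in fetch is not reached; the assignment to value does not complete.
5. `except StopIteration` matches → value = 124.
Result: 124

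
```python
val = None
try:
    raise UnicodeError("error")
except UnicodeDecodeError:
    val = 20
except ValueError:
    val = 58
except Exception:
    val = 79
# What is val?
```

Step-by-step execution trace:
1. `raise UnicodeError(...)` raises UnicodeError.
2. `except UnicodeDecodeError` does not match (UnicodeError is not a subclass of UnicodeDecodeError); skipped.
3. `except ValueError` matches (UnicodeError is a subclass of ValueError) → val = 58.
4. `except Exception` is not reached.
Result: 58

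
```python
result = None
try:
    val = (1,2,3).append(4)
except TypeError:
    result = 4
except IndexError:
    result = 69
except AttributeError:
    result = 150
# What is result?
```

Step-by-step execution trace:
1. `val = (1,2,3).append(4)` raises AttributeError.
2. `except TypeError` does not match AttributeError; skipped.
3. `except IndexError` does not match AttributeError; skipped.
4. `except AttributeError` matches → result = 150.
Result: 150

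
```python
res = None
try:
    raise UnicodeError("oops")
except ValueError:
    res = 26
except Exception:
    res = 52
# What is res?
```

Step-by-step execution trace:
1. `raise UnicodeError(...)` raises UnicodeError.
2. `except ValueError` matches (UnicodeError is a subclass of ValueError) → res = 26.
3. `except Exception` is not reached.
Result: 26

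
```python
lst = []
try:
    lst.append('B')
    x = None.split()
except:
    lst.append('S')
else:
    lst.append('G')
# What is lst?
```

Step-by-step execution trace:
1. try: `lst.append('B')` → lst = ['B'].
2. `x = None.split()` raises AttributeError.
3. bare `except` matches → `lst.append('S')` → lst = ['B', 'S'].
4. `else` is skipped (an exception was raised).
Result: ['B', 'S']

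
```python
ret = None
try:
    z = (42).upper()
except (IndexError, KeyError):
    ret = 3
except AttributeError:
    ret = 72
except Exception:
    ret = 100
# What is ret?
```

Step-by-step execution trace:
1. `z = (42).upper()` raises AttributeError.
2. `except (IndexError, KeyError)` does not match AttributeError; skipped.
3. `except AttributeError` matches (exact type match) → ret = 72.
4. `except Exception` is not reached.
Result: 72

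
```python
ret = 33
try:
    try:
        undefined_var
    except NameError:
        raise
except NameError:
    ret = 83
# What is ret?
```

Step-by-step execution trace:
1. Inner try: `undefined_var` raises NameError.
2. Inner `except NameError` matches; bare `raise` re-raises the same NameError.
3. Outer `except NameError` matches → ret = 83.
Result: 83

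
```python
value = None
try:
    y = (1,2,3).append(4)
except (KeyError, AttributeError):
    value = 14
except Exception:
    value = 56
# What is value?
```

Step-by-step execution trace:
1. `y = (1,2,3).append(4)` raises AttributeError.
2. `except (KeyError, AttributeError)` matches (AttributeError is in the tuple) → value = 14.
3. `except Exception` is not reached.
Result: 14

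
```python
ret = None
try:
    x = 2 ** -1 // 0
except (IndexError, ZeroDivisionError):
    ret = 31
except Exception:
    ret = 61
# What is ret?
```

Step-by-step execution trace:
1. `x = 2 ** -1 // 0` raises ZeroDivisionError.
2. `except (IndexError, ZeroDivisionError)` matches (ZeroDivisionError is in the tuple) → ret = 31.
3. `except Exception` is not reached.
Result: 31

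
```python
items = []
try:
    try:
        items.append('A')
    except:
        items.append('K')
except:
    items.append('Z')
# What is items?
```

Step-by-step execution trace:
1. Inner try: `items.append('A')` → items = ['A']. No exception raised.
2. Inner `except` is skipped.
3. Inner try completes normally; outer `except` is skipped.
Result: ['A']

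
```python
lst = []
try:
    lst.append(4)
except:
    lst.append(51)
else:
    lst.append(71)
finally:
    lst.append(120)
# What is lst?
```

Step-by-step execution trace:
1. try: `lst.append(4)` → lst = [4]. No exception raised.
2. `except` is skipped.
3. `else` runs: `lst.append(71)` → lst = [4, 71].
4. `finally` always runs: `lst.append(120)` → lst = [4, 71, 120].
Result: [4, 71, 120]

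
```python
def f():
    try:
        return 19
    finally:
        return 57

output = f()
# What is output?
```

Step-by-step execution trace:
1. `f()` enters try: `return 19` sets pending return value 19.
2. Before returning, `finally: return 57` runs and overrides the pending return.
3. f() returns 57 → output = 57.
Result: 57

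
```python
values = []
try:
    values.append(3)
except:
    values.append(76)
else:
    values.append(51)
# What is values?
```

Step-by-step execution trace:
1. try: `values.append(3)` → values = [3]. No exception raised.
2. `except` is skipped.
3. `else` runs (try completed without exception): `values.append(51)` → values = [3, 51].
Result: [3, 51]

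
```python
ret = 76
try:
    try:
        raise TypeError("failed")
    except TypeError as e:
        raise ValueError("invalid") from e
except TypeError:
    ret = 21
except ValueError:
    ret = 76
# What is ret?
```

Step-by-step execution trace:
1. Inner try raises TypeError; inner `except TypeError as e` catches it.
2. `raise ValueError(...) from e` raises ValueError (TypeError is attached as __cause__, but only ValueError is active).
3. Outer `except TypeError` does not match ValueError; skipped.
4. Outer `except ValueError` matches → ret = 76.
Result: 76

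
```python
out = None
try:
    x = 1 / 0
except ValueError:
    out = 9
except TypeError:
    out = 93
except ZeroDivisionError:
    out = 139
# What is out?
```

Step-by-step execution trace:
1. `x = 1 / 0` raises ZeroDivisionError.
2. `except ValueError` does not match ZeroDivisionError; skipped.
3. `except TypeError` does not match ZeroDivisionError; skipped.
4. `except ZeroDivisionError` matches → out = 139.
Result: 139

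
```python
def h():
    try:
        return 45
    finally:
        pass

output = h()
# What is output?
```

Step-by-step execution trace:
1. `h()` enters try: `return 45` sets pending return value 45.
2. Before returning, `finally: pass` runs (no effect).
3. h() returns 45 → output = 45.
Result: 45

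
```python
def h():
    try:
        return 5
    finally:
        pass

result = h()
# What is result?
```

Step-by-step execution trace:
1. `h()` enters try: `return 5` sets pending return value 5.
2. Before returning, `finally: pass` runs (no effect).
3. h() returns 5 → result = 5.
Result: 5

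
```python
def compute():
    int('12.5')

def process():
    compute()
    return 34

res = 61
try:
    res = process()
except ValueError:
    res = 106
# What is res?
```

Step-by-step execution trace:
1. res starts at 61.
2. try: `process()` calls `compute()`.
3. `compute()` evaluates `int('12.5')`, which raises ValueError; it propagates through process (uncaught).
4. `return 34` in process is not reached; the assignment to res does not complete.
5. `except ValueError` matches → res = 106.
Result: 106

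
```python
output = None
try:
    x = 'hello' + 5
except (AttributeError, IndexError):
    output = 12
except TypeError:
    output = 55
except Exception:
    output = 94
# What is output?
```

Step-by-step execution trace:
1. `x = 'hello' + 5` raises TypeError.
2. `except (AttributeError, IndexError)` does not match TypeError; skipped.
3. `except TypeError` matches (exact type match) → output = 55.
4. `except Exception` is not reached.
Result: 55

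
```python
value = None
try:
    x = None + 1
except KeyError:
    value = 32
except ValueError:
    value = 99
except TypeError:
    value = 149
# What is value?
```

Step-by-step execution trace:
1. `x = None + 1` raises TypeError.
2. `except KeyError` does not match TypeError; skipped.
3. `except ValueError` does not match TypeError; skipped.
4. `except TypeError` matches → value = 149.
Result: 149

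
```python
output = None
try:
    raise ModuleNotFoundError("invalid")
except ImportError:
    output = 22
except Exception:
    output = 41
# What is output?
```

Step-by-step execution trace:
1. `raise ModuleNotFoundError(...)` raises ModuleNotFoundError.
2. `except ImportError` matches (ModuleNotFoundError is a subclass of ImportError) → output = 22.
3. `except Exception` is not reached.
Result: 22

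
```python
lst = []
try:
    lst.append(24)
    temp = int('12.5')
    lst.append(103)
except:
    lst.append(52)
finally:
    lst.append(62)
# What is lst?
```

Step-by-step execution trace:
1. try: `lst.append(24)` → lst = [24].
2. `temp = int('12.5')` raises ValueError; `lst.append(103)` is not reached.
3. bare `except` matches → `lst.append(52)` → lst = [24, 52].
4. finally always runs: `lst.append(62)` → lst = [24, 52, 62].
Result: [24, 52, 62]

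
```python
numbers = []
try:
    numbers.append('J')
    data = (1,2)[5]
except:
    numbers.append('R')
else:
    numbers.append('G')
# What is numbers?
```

Step-by-step execution trace:
1. try: `numbers.append('J')` → numbers = ['J'].
2. `data = (1,2)[5]` raises IndexError.
3. bare `except` matches → `numbers.append('R')` → numbers = ['J', 'R'].
4. `else` is skipped (an exception was raised).
Result: ['J', 'R']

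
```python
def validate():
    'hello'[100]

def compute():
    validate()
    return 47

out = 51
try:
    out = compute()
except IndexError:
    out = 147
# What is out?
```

Step-by-step execution trace:
1. out starts at 51.
2. try: `compute()` calls `validate()`.
3. `validate()` evaluates `'hello'[100]`, which raises IndexError; it propagates through compute (uncaught).
4. `return 47` in compute is not reached; the assignment to out does not complete.
5. `except IndexError` matches → out = 147.
Result: 147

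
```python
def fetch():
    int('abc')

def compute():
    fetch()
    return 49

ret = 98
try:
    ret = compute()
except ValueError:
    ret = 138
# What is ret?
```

Step-by-step execution trace:
1. ret starts at 98.
2. try: `compute()` calls `fetch()`.
3. `fetch()` evaluates `int('abc')`, which raises ValueError; it propagates through compute (uncaught).
4. `return 49` in compute is not reached; the assignment to ret does not complete.
5. `except ValueError` matches → ret = 138.
Result: 138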